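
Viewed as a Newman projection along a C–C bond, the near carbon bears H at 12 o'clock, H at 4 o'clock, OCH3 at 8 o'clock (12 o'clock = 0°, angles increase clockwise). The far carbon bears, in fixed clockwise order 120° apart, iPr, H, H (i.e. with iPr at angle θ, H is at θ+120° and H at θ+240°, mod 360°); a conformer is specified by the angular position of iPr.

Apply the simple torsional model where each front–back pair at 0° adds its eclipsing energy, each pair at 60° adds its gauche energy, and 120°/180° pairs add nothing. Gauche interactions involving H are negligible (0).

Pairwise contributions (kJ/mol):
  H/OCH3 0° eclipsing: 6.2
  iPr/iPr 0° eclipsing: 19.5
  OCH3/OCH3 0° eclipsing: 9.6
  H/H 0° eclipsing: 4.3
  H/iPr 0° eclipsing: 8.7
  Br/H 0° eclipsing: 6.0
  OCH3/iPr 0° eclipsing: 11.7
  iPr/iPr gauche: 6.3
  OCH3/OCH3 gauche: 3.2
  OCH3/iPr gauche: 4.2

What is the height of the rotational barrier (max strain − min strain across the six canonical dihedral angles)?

iPr at 0° (eclipsed): H(0°)/iPr(0°) eclipsed 8.7; H(120°)/H(120°) eclipsed 4.3; OCH3(240°)/H(240°) eclipsed 6.2 → 19.2 kJ/mol.
iPr at 60° (staggered): no non-H gauche contacts → 0.0 kJ/mol.
iPr at 120° (eclipsed): H(0°)/H(0°) eclipsed 4.3; H(120°)/iPr(120°) eclipsed 8.7; OCH3(240°)/H(240°) eclipsed 6.2 → 19.2 kJ/mol.
iPr at 180° (staggered): OCH3(240°)/iPr(180°) gauche 4.2 → 4.2 kJ/mol.
iPr at 240° (eclipsed): H(0°)/H(0°) eclipsed 4.3; H(120°)/H(120°) eclipsed 4.3; OCH3(240°)/iPr(240°) eclipsed 11.7 → 20.3 kJ/mol.
iPr at 300° (staggered): OCH3(240°)/iPr(300°) gauche 4.2 → 4.2 kJ/mol.
Max at 240° (20.3 kJ/mol), min at 60° (0.0 kJ/mol); barrier = 20.3 kJ/mol.

20.3 kJ/mol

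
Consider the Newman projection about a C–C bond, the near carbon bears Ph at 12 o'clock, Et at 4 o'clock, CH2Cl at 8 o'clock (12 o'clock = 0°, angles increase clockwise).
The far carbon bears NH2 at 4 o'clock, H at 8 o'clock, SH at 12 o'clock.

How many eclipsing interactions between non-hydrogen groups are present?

Non-H eclipsing pairs: Ph(0°)/SH(0°); Et(120°)/NH2(120°) — 2 interactions.

2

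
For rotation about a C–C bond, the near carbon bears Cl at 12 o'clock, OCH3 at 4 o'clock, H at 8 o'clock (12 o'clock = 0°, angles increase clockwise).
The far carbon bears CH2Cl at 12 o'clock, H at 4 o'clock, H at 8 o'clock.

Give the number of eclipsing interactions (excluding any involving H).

1

Non-H eclipsing pairs: Cl(0°)/CH2Cl(0°) — 1 interaction.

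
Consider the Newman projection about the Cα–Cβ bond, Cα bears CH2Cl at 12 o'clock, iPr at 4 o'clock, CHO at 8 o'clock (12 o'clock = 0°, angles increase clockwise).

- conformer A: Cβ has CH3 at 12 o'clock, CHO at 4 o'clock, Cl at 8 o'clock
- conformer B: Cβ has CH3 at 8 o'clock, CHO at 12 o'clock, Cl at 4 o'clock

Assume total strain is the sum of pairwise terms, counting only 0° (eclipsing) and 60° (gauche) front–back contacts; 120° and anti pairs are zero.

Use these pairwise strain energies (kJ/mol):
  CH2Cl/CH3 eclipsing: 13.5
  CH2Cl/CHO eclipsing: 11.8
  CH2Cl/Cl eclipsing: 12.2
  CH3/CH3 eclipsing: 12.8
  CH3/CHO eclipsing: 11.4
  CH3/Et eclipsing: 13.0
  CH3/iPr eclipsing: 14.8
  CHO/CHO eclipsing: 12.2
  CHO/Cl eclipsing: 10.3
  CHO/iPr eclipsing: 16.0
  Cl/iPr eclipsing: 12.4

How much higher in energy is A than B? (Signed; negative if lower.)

+4.2 kJ/mol

A (eclipsed): CH2Cl(0°)/CH3(0°) eclipsed 13.5; iPr(120°)/CHO(120°) eclipsed 16.0; CHO(240°)/Cl(240°) eclipsed 10.3 → 39.8 kJ/mol.
B (eclipsed): CH2Cl(0°)/CHO(0°) eclipsed 11.8; iPr(120°)/Cl(120°) eclipsed 12.4; CHO(240°)/CH3(240°) eclipsed 11.4 → 35.6 kJ/mol.
E(A) − E(B) = 39.8 − 35.6 = +4.2 kJ/mol.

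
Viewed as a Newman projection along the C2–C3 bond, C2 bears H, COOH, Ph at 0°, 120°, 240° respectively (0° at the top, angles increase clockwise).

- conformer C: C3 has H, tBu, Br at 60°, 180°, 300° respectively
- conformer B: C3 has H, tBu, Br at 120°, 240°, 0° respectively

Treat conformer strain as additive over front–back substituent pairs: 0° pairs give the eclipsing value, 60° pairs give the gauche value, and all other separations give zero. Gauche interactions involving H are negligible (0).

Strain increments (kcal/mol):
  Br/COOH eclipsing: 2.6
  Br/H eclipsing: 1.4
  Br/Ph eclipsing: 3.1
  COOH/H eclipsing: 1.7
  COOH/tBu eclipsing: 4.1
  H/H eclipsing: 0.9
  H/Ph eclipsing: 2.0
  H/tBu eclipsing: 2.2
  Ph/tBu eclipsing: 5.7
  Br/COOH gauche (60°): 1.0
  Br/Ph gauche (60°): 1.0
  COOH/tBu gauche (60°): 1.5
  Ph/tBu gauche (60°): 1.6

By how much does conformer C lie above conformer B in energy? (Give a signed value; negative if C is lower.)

-4.7 kcal/mol

C (staggered): COOH–tBu gauche, Ph–tBu gauche, Ph–Br gauche; 1.5 + 1.6 + 1.0 = 4.1 kcal/mol.
B (eclipsed): H–Br eclipsed, COOH–H eclipsed, Ph–tBu eclipsed; 1.4 + 1.7 + 5.7 = 8.8 kcal/mol.
E(C) − E(B) = 4.1 − 8.8 = -4.7 kcal/mol.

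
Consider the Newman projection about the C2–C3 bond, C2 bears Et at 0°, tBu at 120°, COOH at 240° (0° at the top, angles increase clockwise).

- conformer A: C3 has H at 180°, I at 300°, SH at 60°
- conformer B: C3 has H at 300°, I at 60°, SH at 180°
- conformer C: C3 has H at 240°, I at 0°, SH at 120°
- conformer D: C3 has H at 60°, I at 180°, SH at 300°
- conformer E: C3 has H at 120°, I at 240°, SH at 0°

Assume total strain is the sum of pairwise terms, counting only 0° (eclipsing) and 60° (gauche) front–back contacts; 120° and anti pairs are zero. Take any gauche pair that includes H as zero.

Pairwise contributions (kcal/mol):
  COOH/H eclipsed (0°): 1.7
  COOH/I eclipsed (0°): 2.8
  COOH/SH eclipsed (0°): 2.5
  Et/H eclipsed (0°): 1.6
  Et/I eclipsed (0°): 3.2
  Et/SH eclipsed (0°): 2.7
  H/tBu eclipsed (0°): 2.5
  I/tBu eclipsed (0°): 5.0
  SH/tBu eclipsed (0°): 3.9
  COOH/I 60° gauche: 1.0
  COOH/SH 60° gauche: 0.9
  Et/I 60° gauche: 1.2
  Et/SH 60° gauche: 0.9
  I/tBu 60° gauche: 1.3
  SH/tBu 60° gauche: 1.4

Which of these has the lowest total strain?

D

A (staggered): Et–I gauche, Et–SH gauche, tBu–SH gauche, COOH–I gauche; 1.2 + 0.9 + 1.4 + 1.0 = 4.5 kcal/mol.
B (staggered): Et–I gauche, tBu–I gauche, tBu–SH gauche, COOH–SH gauche; 1.2 + 1.3 + 1.4 + 0.9 = 4.8 kcal/mol.
C (eclipsed): Et–I eclipsed, tBu–SH eclipsed, COOH–H eclipsed; 3.2 + 3.9 + 1.7 = 8.8 kcal/mol.
D (staggered): Et–SH gauche, tBu–I gauche, COOH–I gauche, COOH–SH gauche; 0.9 + 1.3 + 1.0 + 0.9 = 4.1 kcal/mol.
E (eclipsed): Et–SH eclipsed, tBu–H eclipsed, COOH–I eclipsed; 2.7 + 2.5 + 2.8 = 8.0 kcal/mol.
D has the lowest total (4.1 kcal/mol).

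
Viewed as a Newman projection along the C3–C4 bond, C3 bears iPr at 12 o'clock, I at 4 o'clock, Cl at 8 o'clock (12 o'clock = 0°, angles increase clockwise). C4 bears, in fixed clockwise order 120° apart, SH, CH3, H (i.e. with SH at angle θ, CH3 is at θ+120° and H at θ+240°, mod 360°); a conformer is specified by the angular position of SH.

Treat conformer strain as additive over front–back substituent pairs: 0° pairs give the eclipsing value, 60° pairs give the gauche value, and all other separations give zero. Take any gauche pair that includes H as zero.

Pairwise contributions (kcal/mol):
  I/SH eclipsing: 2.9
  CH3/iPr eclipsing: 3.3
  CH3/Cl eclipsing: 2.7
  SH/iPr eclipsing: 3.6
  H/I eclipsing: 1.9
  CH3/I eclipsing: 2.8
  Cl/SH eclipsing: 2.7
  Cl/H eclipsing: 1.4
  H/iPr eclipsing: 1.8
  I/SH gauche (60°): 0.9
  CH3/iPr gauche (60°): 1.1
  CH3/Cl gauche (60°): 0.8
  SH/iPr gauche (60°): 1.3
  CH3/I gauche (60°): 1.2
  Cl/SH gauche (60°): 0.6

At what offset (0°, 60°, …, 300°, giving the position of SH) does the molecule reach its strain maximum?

SH at 0° (eclipsed): iPr(0°)/SH(0°) eclipsed 3.6; I(120°)/CH3(120°) eclipsed 2.8; Cl(240°)/H(240°) eclipsed 1.4 → 7.8 kcal/mol.
SH at 60° (staggered): iPr(0°)/SH(60°) gauche 1.3; I(120°)/SH(60°) gauche 0.9; I(120°)/CH3(180°) gauche 1.2; Cl(240°)/CH3(180°) gauche 0.8 → 4.2 kcal/mol.
SH at 120° (eclipsed): iPr(0°)/H(0°) eclipsed 1.8; I(120°)/SH(120°) eclipsed 2.9; Cl(240°)/CH3(240°) eclipsed 2.7 → 7.4 kcal/mol.
SH at 180° (staggered): iPr(0°)/CH3(300°) gauche 1.1; I(120°)/SH(180°) gauche 0.9; Cl(240°)/SH(180°) gauche 0.6; Cl(240°)/CH3(300°) gauche 0.8 → 3.4 kcal/mol.
SH at 240° (eclipsed): iPr(0°)/CH3(0°) eclipsed 3.3; I(120°)/H(120°) eclipsed 1.9; Cl(240°)/SH(240°) eclipsed 2.7 → 7.9 kcal/mol.
SH at 300° (staggered): iPr(0°)/SH(300°) gauche 1.3; iPr(0°)/CH3(60°) gauche 1.1; I(120°)/CH3(60°) gauche 1.2; Cl(240°)/SH(300°) gauche 0.6 → 4.2 kcal/mol.
The maximum (7.9 kcal/mol) occurs with SH at 240°.

240°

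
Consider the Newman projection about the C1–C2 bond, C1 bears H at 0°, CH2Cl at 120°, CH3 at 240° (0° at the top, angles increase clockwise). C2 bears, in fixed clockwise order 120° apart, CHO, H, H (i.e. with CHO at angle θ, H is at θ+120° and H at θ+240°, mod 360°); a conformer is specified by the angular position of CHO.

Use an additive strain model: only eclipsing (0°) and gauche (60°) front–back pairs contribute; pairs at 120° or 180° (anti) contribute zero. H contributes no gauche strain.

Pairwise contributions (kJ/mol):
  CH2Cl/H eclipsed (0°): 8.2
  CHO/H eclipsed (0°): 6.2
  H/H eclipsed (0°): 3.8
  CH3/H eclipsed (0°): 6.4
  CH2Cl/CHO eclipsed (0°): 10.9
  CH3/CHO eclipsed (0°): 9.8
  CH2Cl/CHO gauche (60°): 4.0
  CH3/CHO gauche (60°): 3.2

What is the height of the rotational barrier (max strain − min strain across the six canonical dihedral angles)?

CHO at 0° is eclipsed. H at 0° is eclipsed with CHO at 0° (6.2); CH2Cl at 120° is eclipsed with H at 120° (8.2); CH3 at 240° is eclipsed with H at 240° (6.4). Total 20.8 kJ/mol.
CHO at 60° is staggered. CH2Cl at 120° is gauche with CHO at 60° (4.0). Total 4.0 kJ/mol.
CHO at 120° is eclipsed. H at 0° is eclipsed with H at 0° (3.8); CH2Cl at 120° is eclipsed with CHO at 120° (10.9); CH3 at 240° is eclipsed with H at 240° (6.4). Total 21.1 kJ/mol.
CHO at 180° is staggered. CH2Cl at 120° is gauche with CHO at 180° (4.0); CH3 at 240° is gauche with CHO at 180° (3.2). Total 7.2 kJ/mol.
CHO at 240° is eclipsed. H at 0° is eclipsed with H at 0° (3.8); CH2Cl at 120° is eclipsed with H at 120° (8.2); CH3 at 240° is eclipsed with CHO at 240° (9.8). Total 21.8 kJ/mol.
CHO at 300° is staggered. CH3 at 240° is gauche with CHO at 300° (3.2). Total 3.2 kJ/mol.
Max at 240° (21.8 kJ/mol), min at 300° (3.2 kJ/mol); barrier = 18.6 kJ/mol.

18.6 kJ/mol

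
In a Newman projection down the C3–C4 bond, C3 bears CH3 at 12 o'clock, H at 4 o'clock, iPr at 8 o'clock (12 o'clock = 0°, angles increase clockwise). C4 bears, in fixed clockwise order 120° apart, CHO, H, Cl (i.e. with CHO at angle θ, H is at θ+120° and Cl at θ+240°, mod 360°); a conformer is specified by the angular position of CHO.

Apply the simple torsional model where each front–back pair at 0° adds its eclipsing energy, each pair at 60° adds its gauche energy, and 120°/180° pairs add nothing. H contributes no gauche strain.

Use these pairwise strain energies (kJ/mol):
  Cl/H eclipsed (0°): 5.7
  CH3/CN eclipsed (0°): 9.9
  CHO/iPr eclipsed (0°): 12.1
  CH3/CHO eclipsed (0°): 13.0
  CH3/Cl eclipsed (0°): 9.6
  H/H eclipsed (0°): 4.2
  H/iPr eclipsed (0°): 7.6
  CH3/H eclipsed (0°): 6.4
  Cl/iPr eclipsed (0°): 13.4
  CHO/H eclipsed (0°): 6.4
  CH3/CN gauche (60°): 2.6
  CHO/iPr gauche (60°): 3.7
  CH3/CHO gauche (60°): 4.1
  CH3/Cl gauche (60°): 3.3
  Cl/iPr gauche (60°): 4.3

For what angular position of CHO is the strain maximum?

0°

CHO at 0° (eclipsed): CH3(0°)/CHO(0°) eclipsed 13.0; H(120°)/H(120°) eclipsed 4.2; iPr(240°)/Cl(240°) eclipsed 13.4 → 30.6 kJ/mol.
CHO at 60° (staggered): CH3(0°)/CHO(60°) gauche 4.1; CH3(0°)/Cl(300°) gauche 3.3; iPr(240°)/Cl(300°) gauche 4.3 → 11.7 kJ/mol.
CHO at 120° (eclipsed): CH3(0°)/Cl(0°) eclipsed 9.6; H(120°)/CHO(120°) eclipsed 6.4; iPr(240°)/H(240°) eclipsed 7.6 → 23.6 kJ/mol.
CHO at 180° (staggered): CH3(0°)/Cl(60°) gauche 3.3; iPr(240°)/CHO(180°) gauche 3.7 → 7.0 kJ/mol.
CHO at 240° (eclipsed): CH3(0°)/H(0°) eclipsed 6.4; H(120°)/Cl(120°) eclipsed 5.7; iPr(240°)/CHO(240°) eclipsed 12.1 → 24.2 kJ/mol.
CHO at 300° (staggered): CH3(0°)/CHO(300°) gauche 4.1; iPr(240°)/CHO(300°) gauche 3.7; iPr(240°)/Cl(180°) gauche 4.3 → 12.1 kJ/mol.
The maximum (30.6 kJ/mol) occurs with CHO at 0°.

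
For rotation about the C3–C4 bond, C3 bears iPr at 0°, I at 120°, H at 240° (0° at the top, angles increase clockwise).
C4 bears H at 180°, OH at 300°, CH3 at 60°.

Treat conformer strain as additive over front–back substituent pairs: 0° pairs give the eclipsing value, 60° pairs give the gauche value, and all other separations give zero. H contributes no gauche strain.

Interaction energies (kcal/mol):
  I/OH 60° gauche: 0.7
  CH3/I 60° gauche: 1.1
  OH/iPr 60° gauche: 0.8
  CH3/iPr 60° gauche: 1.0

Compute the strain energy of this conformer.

2.9 kcal/mol

This conformer (staggered): iPr(0°)/OH(300°) gauche 0.8; iPr(0°)/CH3(60°) gauche 1.0; I(120°)/CH3(60°) gauche 1.1 → 2.9 kcal/mol.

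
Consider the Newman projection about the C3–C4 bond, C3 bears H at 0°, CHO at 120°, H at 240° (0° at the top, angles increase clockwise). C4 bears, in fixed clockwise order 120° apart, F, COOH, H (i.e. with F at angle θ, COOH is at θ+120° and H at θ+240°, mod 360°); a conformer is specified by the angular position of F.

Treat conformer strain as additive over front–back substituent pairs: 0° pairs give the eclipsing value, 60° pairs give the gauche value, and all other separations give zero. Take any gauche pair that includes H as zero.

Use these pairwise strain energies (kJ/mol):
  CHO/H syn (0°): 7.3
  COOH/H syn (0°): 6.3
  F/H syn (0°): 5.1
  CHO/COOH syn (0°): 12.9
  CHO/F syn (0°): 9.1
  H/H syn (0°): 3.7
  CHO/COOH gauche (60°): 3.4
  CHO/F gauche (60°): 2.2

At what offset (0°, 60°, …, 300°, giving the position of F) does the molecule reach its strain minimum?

180°

F at 0° is eclipsed. H at 0° is eclipsed with F at 0° (5.1); CHO at 120° is eclipsed with COOH at 120° (12.9); H at 240° is eclipsed with H at 240° (3.7). Total 21.7 kJ/mol.
F at 60° is staggered. CHO at 120° is gauche with F at 60° (2.2); CHO at 120° is gauche with COOH at 180° (3.4). Total 5.6 kJ/mol.
F at 120° is eclipsed. H at 0° is eclipsed with H at 0° (3.7); CHO at 120° is eclipsed with F at 120° (9.1); H at 240° is eclipsed with COOH at 240° (6.3). Total 19.1 kJ/mol.
F at 180° is staggered. CHO at 120° is gauche with F at 180° (2.2). Total 2.2 kJ/mol.
F at 240° is eclipsed. H at 0° is eclipsed with COOH at 0° (6.3); CHO at 120° is eclipsed with H at 120° (7.3); H at 240° is eclipsed with F at 240° (5.1). Total 18.7 kJ/mol.
F at 300° is staggered. CHO at 120° is gauche with COOH at 60° (3.4). Total 3.4 kJ/mol.
The minimum (2.2 kJ/mol) occurs with F at 180°.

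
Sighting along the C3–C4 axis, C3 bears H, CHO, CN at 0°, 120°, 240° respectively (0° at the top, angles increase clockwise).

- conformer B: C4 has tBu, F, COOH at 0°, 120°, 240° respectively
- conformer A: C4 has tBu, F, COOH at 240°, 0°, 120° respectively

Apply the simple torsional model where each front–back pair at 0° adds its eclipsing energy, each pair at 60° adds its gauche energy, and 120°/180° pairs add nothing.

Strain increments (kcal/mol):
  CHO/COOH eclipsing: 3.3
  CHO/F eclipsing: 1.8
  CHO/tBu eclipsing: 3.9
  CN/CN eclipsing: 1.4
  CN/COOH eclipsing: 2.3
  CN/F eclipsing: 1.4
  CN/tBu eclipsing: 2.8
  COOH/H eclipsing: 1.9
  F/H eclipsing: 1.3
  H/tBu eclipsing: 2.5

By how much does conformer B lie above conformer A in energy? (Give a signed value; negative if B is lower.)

-0.8 kcal/mol

B (eclipsed): H(0°)/tBu(0°) eclipsed 2.5; CHO(120°)/F(120°) eclipsed 1.8; CN(240°)/COOH(240°) eclipsed 2.3 → 6.6 kcal/mol.
A (eclipsed): H(0°)/F(0°) eclipsed 1.3; CHO(120°)/COOH(120°) eclipsed 3.3; CN(240°)/tBu(240°) eclipsed 2.8 → 7.4 kcal/mol.
E(B) − E(A) = 6.6 − 7.4 = -0.8 kcal/mol.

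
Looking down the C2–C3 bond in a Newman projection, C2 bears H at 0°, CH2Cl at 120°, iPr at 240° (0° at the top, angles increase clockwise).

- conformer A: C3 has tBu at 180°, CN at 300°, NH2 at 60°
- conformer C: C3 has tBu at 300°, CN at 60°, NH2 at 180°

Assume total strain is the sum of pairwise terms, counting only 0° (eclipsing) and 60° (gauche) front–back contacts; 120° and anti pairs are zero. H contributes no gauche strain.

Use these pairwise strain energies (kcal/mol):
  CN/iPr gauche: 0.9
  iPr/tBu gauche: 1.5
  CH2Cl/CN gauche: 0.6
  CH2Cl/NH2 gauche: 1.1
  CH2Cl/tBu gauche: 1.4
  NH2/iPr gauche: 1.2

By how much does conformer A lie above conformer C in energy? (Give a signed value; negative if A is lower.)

A (staggered): CH2Cl(120°)/tBu(180°) gauche 1.4; CH2Cl(120°)/NH2(60°) gauche 1.1; iPr(240°)/tBu(180°) gauche 1.5; iPr(240°)/CN(300°) gauche 0.9 → 4.9 kcal/mol.
C (staggered): CH2Cl(120°)/CN(60°) gauche 0.6; CH2Cl(120°)/NH2(180°) gauche 1.1; iPr(240°)/tBu(300°) gauche 1.5; iPr(240°)/NH2(180°) gauche 1.2 → 4.4 kcal/mol.
E(A) − E(C) = 4.9 − 4.4 = +0.5 kcal/mol.

+0.5 kcal/mol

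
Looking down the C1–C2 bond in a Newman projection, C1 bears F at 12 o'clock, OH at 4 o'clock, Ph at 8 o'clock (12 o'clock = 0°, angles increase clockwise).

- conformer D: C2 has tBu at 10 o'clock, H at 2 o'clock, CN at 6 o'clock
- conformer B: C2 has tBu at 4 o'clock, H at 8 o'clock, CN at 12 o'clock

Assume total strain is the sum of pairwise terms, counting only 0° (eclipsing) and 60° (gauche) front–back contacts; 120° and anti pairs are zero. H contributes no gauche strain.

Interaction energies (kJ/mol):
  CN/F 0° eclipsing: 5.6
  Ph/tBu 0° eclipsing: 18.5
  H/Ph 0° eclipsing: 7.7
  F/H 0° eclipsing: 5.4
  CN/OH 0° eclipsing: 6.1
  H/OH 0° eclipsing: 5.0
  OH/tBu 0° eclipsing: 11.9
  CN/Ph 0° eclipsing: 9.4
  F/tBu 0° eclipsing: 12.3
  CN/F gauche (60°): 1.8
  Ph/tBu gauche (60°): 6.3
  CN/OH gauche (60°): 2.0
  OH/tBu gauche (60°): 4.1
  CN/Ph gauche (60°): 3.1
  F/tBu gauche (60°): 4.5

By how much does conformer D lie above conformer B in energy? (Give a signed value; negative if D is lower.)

D (staggered): F(0°)/tBu(300°) gauche 4.5; OH(120°)/CN(180°) gauche 2.0; Ph(240°)/tBu(300°) gauche 6.3; Ph(240°)/CN(180°) gauche 3.1 → 15.9 kJ/mol.
B (eclipsed): F(0°)/CN(0°) eclipsed 5.6; OH(120°)/tBu(120°) eclipsed 11.9; Ph(240°)/H(240°) eclipsed 7.7 → 25.2 kJ/mol.
E(D) − E(B) = 15.9 − 25.2 = -9.3 kJ/mol.

-9.3 kJ/mol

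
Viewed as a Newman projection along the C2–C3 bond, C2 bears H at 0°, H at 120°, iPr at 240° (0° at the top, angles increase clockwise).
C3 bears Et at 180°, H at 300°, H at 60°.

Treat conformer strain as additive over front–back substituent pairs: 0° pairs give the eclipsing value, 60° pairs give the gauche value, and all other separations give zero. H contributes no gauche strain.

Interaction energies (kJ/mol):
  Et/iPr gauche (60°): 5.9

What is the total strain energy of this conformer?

This conformer (staggered): iPr(240°)/Et(180°) gauche 5.9 → 5.9 kJ/mol.

5.9 kJ/mol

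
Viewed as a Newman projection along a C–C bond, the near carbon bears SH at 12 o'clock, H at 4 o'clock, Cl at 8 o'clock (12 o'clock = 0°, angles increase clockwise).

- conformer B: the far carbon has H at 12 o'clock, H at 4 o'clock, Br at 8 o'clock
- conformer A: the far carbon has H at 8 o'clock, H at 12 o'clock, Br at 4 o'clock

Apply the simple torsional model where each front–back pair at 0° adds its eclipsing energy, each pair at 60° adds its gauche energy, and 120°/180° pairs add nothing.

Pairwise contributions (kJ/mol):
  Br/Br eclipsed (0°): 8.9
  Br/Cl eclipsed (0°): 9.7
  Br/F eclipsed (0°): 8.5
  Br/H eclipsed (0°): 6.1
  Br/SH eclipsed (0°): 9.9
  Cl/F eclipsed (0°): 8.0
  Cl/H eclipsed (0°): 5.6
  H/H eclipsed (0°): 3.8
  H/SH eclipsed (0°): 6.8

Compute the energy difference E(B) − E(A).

B (eclipsed): SH–H eclipsed, H–H eclipsed, Cl–Br eclipsed; 6.8 + 3.8 + 9.7 = 20.3 kJ/mol.
A (eclipsed): SH–H eclipsed, H–Br eclipsed, Cl–H eclipsed; 6.8 + 6.1 + 5.6 = 18.5 kJ/mol.
E(B) − E(A) = 20.3 − 18.5 = +1.8 kJ/mol.

+1.8 kJ/mol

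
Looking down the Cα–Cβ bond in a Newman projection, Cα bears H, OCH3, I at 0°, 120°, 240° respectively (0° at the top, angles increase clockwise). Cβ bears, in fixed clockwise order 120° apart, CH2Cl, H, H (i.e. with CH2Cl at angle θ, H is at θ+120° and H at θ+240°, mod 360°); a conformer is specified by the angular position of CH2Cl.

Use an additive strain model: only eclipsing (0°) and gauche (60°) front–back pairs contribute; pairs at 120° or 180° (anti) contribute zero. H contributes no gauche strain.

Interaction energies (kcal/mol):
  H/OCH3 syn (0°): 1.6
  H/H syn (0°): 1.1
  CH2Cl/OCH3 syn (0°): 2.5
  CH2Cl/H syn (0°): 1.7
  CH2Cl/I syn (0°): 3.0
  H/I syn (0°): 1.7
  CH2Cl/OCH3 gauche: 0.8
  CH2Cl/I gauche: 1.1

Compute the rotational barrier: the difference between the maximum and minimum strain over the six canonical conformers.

4.9 kcal/mol

CH2Cl at 0° (eclipsed): H(0°)/CH2Cl(0°) eclipsed 1.7; OCH3(120°)/H(120°) eclipsed 1.6; I(240°)/H(240°) eclipsed 1.7 → 5.0 kcal/mol.
CH2Cl at 60° (staggered): OCH3(120°)/CH2Cl(60°) gauche 0.8 → 0.8 kcal/mol.
CH2Cl at 120° (eclipsed): H(0°)/H(0°) eclipsed 1.1; OCH3(120°)/CH2Cl(120°) eclipsed 2.5; I(240°)/H(240°) eclipsed 1.7 → 5.3 kcal/mol.
CH2Cl at 180° (staggered): OCH3(120°)/CH2Cl(180°) gauche 0.8; I(240°)/CH2Cl(180°) gauche 1.1 → 1.9 kcal/mol.
CH2Cl at 240° (eclipsed): H(0°)/H(0°) eclipsed 1.1; OCH3(120°)/H(120°) eclipsed 1.6; I(240°)/CH2Cl(240°) eclipsed 3.0 → 5.7 kcal/mol.
CH2Cl at 300° (staggered): I(240°)/CH2Cl(300°) gauche 1.1 → 1.1 kcal/mol.
Max at 240° (5.7 kcal/mol), min at 60° (0.8 kcal/mol); barrier = 4.9 kcal/mol.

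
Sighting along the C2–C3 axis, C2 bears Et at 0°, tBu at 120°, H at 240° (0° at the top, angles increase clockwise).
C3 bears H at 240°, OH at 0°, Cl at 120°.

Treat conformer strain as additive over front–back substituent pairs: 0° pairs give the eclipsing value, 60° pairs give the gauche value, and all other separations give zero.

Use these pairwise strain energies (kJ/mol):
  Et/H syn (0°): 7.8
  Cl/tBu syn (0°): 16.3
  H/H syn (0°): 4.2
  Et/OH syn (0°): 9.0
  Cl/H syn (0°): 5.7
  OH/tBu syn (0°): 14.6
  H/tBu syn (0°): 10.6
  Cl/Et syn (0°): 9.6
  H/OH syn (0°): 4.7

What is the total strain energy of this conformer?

This conformer (eclipsed): Et–OH eclipsed, tBu–Cl eclipsed, H–H eclipsed; 9.0 + 16.3 + 4.2 = 29.5 kJ/mol.

29.5 kJ/mol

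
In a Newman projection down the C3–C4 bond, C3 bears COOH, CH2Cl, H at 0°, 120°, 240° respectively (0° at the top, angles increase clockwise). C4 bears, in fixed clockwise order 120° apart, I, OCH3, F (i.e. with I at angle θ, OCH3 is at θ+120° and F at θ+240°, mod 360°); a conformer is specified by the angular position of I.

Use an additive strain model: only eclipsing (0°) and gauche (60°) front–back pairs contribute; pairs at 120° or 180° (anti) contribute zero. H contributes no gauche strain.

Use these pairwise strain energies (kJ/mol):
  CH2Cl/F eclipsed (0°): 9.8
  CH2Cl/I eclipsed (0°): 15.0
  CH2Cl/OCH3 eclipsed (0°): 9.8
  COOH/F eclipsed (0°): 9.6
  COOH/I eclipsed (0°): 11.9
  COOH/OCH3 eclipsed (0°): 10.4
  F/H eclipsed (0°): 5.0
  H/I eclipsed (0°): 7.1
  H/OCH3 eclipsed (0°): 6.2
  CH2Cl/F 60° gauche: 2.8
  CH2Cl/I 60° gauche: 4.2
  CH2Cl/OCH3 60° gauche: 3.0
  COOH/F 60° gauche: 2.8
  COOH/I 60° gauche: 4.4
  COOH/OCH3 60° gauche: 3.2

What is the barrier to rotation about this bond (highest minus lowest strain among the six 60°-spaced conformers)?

17.8 kJ/mol

I at 0° (eclipsed): COOH(0°)/I(0°) eclipsed 11.9; CH2Cl(120°)/OCH3(120°) eclipsed 9.8; H(240°)/F(240°) eclipsed 5.0 → 26.7 kJ/mol.
I at 60° (staggered): COOH(0°)/I(60°) gauche 4.4; COOH(0°)/F(300°) gauche 2.8; CH2Cl(120°)/I(60°) gauche 4.2; CH2Cl(120°)/OCH3(180°) gauche 3.0 → 14.4 kJ/mol.
I at 120° (eclipsed): COOH(0°)/F(0°) eclipsed 9.6; CH2Cl(120°)/I(120°) eclipsed 15.0; H(240°)/OCH3(240°) eclipsed 6.2 → 30.8 kJ/mol.
I at 180° (staggered): COOH(0°)/OCH3(300°) gauche 3.2; COOH(0°)/F(60°) gauche 2.8; CH2Cl(120°)/I(180°) gauche 4.2; CH2Cl(120°)/F(60°) gauche 2.8 → 13.0 kJ/mol.
I at 240° (eclipsed): COOH(0°)/OCH3(0°) eclipsed 10.4; CH2Cl(120°)/F(120°) eclipsed 9.8; H(240°)/I(240°) eclipsed 7.1 → 27.3 kJ/mol.
I at 300° (staggered): COOH(0°)/I(300°) gauche 4.4; COOH(0°)/OCH3(60°) gauche 3.2; CH2Cl(120°)/OCH3(60°) gauche 3.0; CH2Cl(120°)/F(180°) gauche 2.8 → 13.4 kJ/mol.
Max at 120° (30.8 kJ/mol), min at 180° (13.0 kJ/mol); barrier = 17.8 kJ/mol.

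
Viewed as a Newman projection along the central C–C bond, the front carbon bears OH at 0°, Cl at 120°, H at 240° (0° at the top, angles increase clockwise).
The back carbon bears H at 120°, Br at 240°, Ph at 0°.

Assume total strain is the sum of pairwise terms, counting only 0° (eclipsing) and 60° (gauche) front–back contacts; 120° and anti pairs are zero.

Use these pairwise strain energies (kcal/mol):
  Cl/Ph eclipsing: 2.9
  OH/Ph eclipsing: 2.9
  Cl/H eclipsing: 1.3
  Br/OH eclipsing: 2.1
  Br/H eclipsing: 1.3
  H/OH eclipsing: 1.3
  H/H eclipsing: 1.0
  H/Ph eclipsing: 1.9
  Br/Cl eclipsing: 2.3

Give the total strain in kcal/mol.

This conformer (eclipsed): OH–Ph eclipsed, Cl–H eclipsed, H–Br eclipsed; 2.9 + 1.3 + 1.3 = 5.5 kcal/mol.

5.5 kcal/mol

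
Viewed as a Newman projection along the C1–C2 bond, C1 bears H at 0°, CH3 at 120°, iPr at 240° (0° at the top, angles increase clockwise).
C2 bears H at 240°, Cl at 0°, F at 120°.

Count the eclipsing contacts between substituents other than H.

Non-H eclipsing pairs: CH3(120°)/F(120°) — 1 interaction.

1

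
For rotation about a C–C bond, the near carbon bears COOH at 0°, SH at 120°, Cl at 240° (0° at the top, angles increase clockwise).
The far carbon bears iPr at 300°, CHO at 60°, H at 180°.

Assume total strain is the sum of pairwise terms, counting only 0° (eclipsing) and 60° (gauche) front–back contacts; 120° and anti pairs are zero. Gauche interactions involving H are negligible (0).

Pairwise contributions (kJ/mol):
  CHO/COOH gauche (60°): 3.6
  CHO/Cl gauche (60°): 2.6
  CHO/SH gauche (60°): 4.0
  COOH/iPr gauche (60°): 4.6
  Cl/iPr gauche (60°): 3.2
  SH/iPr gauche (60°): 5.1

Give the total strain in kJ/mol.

15.4 kJ/mol

This conformer (staggered): COOH(0°)/iPr(300°) gauche 4.6; COOH(0°)/CHO(60°) gauche 3.6; SH(120°)/CHO(60°) gauche 4.0; Cl(240°)/iPr(300°) gauche 3.2 → 15.4 kJ/mol.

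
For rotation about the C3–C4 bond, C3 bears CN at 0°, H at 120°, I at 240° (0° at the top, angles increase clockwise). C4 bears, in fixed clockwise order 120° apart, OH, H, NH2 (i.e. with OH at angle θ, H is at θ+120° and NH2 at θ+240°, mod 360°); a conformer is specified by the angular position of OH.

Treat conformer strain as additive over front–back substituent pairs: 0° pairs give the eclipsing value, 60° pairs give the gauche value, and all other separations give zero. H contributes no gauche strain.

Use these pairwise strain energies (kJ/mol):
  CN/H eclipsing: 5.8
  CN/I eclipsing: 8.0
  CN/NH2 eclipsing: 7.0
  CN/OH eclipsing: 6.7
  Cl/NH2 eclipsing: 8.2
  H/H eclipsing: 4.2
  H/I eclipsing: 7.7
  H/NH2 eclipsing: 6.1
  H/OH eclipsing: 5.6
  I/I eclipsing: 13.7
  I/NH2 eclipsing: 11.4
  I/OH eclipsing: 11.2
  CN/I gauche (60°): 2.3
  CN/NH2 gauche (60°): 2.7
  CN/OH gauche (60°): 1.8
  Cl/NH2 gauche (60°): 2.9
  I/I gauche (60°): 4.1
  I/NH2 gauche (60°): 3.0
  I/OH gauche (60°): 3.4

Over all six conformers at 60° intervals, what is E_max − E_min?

17.0 kJ/mol

OH at 0° is eclipsed. CN at 0° is eclipsed with OH at 0° (6.7); H at 120° is eclipsed with H at 120° (4.2); I at 240° is eclipsed with NH2 at 240° (11.4). Total 22.3 kJ/mol.
OH at 60° is staggered. CN at 0° is gauche with OH at 60° (1.8); CN at 0° is gauche with NH2 at 300° (2.7); I at 240° is gauche with NH2 at 300° (3.0). Total 7.5 kJ/mol.
OH at 120° is eclipsed. CN at 0° is eclipsed with NH2 at 0° (7.0); H at 120° is eclipsed with OH at 120° (5.6); I at 240° is eclipsed with H at 240° (7.7). Total 20.3 kJ/mol.
OH at 180° is staggered. CN at 0° is gauche with NH2 at 60° (2.7); I at 240° is gauche with OH at 180° (3.4). Total 6.1 kJ/mol.
OH at 240° is eclipsed. CN at 0° is eclipsed with H at 0° (5.8); H at 120° is eclipsed with NH2 at 120° (6.1); I at 240° is eclipsed with OH at 240° (11.2). Total 23.1 kJ/mol.
OH at 300° is staggered. CN at 0° is gauche with OH at 300° (1.8); I at 240° is gauche with OH at 300° (3.4); I at 240° is gauche with NH2 at 180° (3.0). Total 8.2 kJ/mol.
Max at 240° (23.1 kJ/mol), min at 180° (6.1 kJ/mol); barrier = 17.0 kJ/mol.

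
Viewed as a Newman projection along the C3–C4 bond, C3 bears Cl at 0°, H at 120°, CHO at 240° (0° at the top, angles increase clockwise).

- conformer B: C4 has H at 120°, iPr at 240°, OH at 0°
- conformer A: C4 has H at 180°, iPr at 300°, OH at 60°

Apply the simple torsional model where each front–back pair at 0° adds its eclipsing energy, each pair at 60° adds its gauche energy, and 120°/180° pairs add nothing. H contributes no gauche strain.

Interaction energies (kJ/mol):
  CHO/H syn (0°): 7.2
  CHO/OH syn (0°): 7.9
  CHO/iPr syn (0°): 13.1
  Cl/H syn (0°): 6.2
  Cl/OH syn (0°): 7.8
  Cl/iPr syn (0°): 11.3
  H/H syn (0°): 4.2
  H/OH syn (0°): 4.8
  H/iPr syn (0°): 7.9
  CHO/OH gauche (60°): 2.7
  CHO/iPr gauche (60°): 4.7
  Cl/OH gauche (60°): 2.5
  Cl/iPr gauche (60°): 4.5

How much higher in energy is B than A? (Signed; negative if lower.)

B (eclipsed): Cl(0°)/OH(0°) eclipsed 7.8; H(120°)/H(120°) eclipsed 4.2; CHO(240°)/iPr(240°) eclipsed 13.1 → 25.1 kJ/mol.
A (staggered): Cl(0°)/iPr(300°) gauche 4.5; Cl(0°)/OH(60°) gauche 2.5; CHO(240°)/iPr(300°) gauche 4.7 → 11.7 kJ/mol.
E(B) − E(A) = 25.1 − 11.7 = +13.4 kJ/mol.

+13.4 kJ/mol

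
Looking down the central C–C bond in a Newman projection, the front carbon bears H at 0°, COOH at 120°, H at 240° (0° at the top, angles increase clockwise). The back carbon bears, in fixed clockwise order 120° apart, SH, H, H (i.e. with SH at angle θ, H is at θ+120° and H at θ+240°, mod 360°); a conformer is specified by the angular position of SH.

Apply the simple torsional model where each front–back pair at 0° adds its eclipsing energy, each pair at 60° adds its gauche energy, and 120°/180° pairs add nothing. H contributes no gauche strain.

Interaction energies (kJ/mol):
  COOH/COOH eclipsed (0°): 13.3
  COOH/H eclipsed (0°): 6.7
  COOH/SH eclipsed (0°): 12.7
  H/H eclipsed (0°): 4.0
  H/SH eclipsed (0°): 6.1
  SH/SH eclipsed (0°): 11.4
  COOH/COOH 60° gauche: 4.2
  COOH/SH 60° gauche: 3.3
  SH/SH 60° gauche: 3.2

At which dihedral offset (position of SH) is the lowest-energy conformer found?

300°

SH at 0° is eclipsed. H at 0° is eclipsed with SH at 0° (6.1); COOH at 120° is eclipsed with H at 120° (6.7); H at 240° is eclipsed with H at 240° (4.0). Total 16.8 kJ/mol.
SH at 60° is staggered. COOH at 120° is gauche with SH at 60° (3.3). Total 3.3 kJ/mol.
SH at 120° is eclipsed. H at 0° is eclipsed with H at 0° (4.0); COOH at 120° is eclipsed with SH at 120° (12.7); H at 240° is eclipsed with H at 240° (4.0). Total 20.7 kJ/mol.
SH at 180° is staggered. COOH at 120° is gauche with SH at 180° (3.3). Total 3.3 kJ/mol.
SH at 240° is eclipsed. H at 0° is eclipsed with H at 0° (4.0); COOH at 120° is eclipsed with H at 120° (6.7); H at 240° is eclipsed with SH at 240° (6.1). Total 16.8 kJ/mol.
SH at 300° (staggered): no non-H gauche contacts → 0.0 kJ/mol.
The minimum (0.0 kJ/mol) occurs with SH at 300°.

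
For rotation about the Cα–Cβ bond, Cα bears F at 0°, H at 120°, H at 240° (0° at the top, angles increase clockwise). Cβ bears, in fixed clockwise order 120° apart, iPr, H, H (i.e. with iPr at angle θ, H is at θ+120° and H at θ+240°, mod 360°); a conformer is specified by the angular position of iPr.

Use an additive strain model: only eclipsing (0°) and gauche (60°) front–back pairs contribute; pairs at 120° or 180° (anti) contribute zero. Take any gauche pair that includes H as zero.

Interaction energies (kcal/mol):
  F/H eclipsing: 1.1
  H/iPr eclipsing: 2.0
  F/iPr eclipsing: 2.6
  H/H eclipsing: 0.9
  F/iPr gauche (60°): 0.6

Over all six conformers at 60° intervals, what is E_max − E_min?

4.4 kcal/mol

iPr at 0° (eclipsed): F(0°)/iPr(0°) eclipsed 2.6; H(120°)/H(120°) eclipsed 0.9; H(240°)/H(240°) eclipsed 0.9 → 4.4 kcal/mol.
iPr at 60° (staggered): F(0°)/iPr(60°) gauche 0.6 → 0.6 kcal/mol.
iPr at 120° (eclipsed): F(0°)/H(0°) eclipsed 1.1; H(120°)/iPr(120°) eclipsed 2.0; H(240°)/H(240°) eclipsed 0.9 → 4.0 kcal/mol.
iPr at 180° (staggered): no non-H gauche contacts → 0.0 kcal/mol.
iPr at 240° (eclipsed): F(0°)/H(0°) eclipsed 1.1; H(120°)/H(120°) eclipsed 0.9; H(240°)/iPr(240°) eclipsed 2.0 → 4.0 kcal/mol.
iPr at 300° (staggered): F(0°)/iPr(300°) gauche 0.6 → 0.6 kcal/mol.
Max at 0° (4.4 kcal/mol), min at 180° (0.0 kcal/mol); barrier = 4.4 kcal/mol.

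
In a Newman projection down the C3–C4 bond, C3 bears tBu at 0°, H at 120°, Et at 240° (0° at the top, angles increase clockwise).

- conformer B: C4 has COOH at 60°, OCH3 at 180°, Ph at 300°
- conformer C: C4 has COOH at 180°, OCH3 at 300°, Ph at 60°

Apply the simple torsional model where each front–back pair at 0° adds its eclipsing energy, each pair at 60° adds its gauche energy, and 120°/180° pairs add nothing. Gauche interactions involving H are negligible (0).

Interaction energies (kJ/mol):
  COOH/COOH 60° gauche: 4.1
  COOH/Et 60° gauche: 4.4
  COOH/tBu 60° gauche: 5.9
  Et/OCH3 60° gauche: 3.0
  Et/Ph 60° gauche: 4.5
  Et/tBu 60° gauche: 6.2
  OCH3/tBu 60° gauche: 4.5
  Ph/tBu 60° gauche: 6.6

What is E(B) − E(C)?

B (staggered): tBu(0°)/COOH(60°) gauche 5.9; tBu(0°)/Ph(300°) gauche 6.6; Et(240°)/OCH3(180°) gauche 3.0; Et(240°)/Ph(300°) gauche 4.5 → 20.0 kJ/mol.
C (staggered): tBu(0°)/OCH3(300°) gauche 4.5; tBu(0°)/Ph(60°) gauche 6.6; Et(240°)/COOH(180°) gauche 4.4; Et(240°)/OCH3(300°) gauche 3.0 → 18.5 kJ/mol.
E(B) − E(C) = 20.0 − 18.5 = +1.5 kJ/mol.

+1.5 kJ/mol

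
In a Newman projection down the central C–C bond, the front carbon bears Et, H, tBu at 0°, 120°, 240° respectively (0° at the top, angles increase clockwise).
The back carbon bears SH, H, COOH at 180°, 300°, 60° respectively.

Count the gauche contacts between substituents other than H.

2

Non-H gauche pairs: Et(0°)/COOH(60°); tBu(240°)/SH(180°) — 2 interactions.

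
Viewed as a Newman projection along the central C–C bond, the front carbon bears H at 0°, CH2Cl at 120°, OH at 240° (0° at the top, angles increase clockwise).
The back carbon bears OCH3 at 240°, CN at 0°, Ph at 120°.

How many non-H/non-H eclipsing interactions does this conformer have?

Non-H eclipsing pairs: CH2Cl(120°)/Ph(120°); OH(240°)/OCH3(240°) — 2 interactions.

2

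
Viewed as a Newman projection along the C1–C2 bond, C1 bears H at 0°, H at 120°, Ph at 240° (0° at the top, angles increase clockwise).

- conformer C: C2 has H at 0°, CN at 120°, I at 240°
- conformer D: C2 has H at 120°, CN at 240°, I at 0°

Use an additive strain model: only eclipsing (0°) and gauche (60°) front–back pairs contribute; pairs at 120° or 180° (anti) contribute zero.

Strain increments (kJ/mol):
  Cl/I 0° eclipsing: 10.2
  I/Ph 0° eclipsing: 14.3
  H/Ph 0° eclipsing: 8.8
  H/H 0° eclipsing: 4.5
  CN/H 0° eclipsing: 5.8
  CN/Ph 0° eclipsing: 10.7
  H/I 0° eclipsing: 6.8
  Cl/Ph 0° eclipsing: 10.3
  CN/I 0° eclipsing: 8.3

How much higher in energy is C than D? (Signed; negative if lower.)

C (eclipsed): H(0°)/H(0°) eclipsed 4.5; H(120°)/CN(120°) eclipsed 5.8; Ph(240°)/I(240°) eclipsed 14.3 → 24.6 kJ/mol.
D (eclipsed): H(0°)/I(0°) eclipsed 6.8; H(120°)/H(120°) eclipsed 4.5; Ph(240°)/CN(240°) eclipsed 10.7 → 22.0 kJ/mol.
E(C) − E(D) = 24.6 − 22.0 = +2.6 kJ/mol.

+2.6 kJ/mol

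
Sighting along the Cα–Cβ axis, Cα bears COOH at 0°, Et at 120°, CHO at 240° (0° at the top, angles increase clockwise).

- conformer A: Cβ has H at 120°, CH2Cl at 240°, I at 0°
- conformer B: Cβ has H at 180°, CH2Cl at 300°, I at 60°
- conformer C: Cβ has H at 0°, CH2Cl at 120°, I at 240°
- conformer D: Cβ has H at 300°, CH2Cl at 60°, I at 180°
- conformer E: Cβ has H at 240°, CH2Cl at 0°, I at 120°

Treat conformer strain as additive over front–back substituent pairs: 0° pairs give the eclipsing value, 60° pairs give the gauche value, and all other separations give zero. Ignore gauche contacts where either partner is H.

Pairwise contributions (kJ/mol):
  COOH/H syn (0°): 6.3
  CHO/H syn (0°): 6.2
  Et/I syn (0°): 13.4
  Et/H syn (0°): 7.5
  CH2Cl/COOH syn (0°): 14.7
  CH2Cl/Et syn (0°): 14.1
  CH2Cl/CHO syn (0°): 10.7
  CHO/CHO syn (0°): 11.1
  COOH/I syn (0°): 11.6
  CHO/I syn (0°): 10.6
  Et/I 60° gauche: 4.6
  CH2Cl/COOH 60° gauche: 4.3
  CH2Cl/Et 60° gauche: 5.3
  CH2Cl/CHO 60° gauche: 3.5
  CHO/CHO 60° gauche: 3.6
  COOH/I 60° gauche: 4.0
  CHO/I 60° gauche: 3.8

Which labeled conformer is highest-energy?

A is eclipsed. COOH at 0° is eclipsed with I at 0° (11.6); Et at 120° is eclipsed with H at 120° (7.5); CHO at 240° is eclipsed with CH2Cl at 240° (10.7). Total 29.8 kJ/mol.
B is staggered. COOH at 0° is gauche with CH2Cl at 300° (4.3); COOH at 0° is gauche with I at 60° (4.0); Et at 120° is gauche with I at 60° (4.6); CHO at 240° is gauche with CH2Cl at 300° (3.5). Total 16.4 kJ/mol.
C is eclipsed. COOH at 0° is eclipsed with H at 0° (6.3); Et at 120° is eclipsed with CH2Cl at 120° (14.1); CHO at 240° is eclipsed with I at 240° (10.6). Total 31.0 kJ/mol.
D is staggered. COOH at 0° is gauche with CH2Cl at 60° (4.3); Et at 120° is gauche with CH2Cl at 60° (5.3); Et at 120° is gauche with I at 180° (4.6); CHO at 240° is gauche with I at 180° (3.8). Total 18.0 kJ/mol.
E is eclipsed. COOH at 0° is eclipsed with CH2Cl at 0° (14.7); Et at 120° is eclipsed with I at 120° (13.4); CHO at 240° is eclipsed with H at 240° (6.2). Total 34.3 kJ/mol.
E has the highest total (34.3 kJ/mol).

E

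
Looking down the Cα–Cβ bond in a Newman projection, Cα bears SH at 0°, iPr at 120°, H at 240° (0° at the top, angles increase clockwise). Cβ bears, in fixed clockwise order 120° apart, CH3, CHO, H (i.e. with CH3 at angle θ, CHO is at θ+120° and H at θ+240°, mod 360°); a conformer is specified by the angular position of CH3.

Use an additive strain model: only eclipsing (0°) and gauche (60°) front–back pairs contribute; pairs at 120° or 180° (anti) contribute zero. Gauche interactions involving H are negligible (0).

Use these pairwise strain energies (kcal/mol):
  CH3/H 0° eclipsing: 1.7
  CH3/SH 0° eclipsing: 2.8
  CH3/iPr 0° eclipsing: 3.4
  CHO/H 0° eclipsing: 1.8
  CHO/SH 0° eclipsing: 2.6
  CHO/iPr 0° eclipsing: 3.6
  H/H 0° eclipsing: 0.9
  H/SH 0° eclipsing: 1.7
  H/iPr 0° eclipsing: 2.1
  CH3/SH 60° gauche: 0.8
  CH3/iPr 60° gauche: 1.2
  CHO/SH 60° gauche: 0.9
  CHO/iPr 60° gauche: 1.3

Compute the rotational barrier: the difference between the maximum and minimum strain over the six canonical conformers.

CH3 at 0° (eclipsed): SH(0°)/CH3(0°) eclipsed 2.8; iPr(120°)/CHO(120°) eclipsed 3.6; H(240°)/H(240°) eclipsed 0.9 → 7.3 kcal/mol.
CH3 at 60° (staggered): SH(0°)/CH3(60°) gauche 0.8; iPr(120°)/CH3(60°) gauche 1.2; iPr(120°)/CHO(180°) gauche 1.3 → 3.3 kcal/mol.
CH3 at 120° (eclipsed): SH(0°)/H(0°) eclipsed 1.7; iPr(120°)/CH3(120°) eclipsed 3.4; H(240°)/CHO(240°) eclipsed 1.8 → 6.9 kcal/mol.
CH3 at 180° (staggered): SH(0°)/CHO(300°) gauche 0.9; iPr(120°)/CH3(180°) gauche 1.2 → 2.1 kcal/mol.
CH3 at 240° (eclipsed): SH(0°)/CHO(0°) eclipsed 2.6; iPr(120°)/H(120°) eclipsed 2.1; H(240°)/CH3(240°) eclipsed 1.7 → 6.4 kcal/mol.
CH3 at 300° (staggered): SH(0°)/CH3(300°) gauche 0.8; SH(0°)/CHO(60°) gauche 0.9; iPr(120°)/CHO(60°) gauche 1.3 → 3.0 kcal/mol.
Max at 0° (7.3 kcal/mol), min at 180° (2.1 kcal/mol); barrier = 5.2 kcal/mol.

5.2 kcal/mol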